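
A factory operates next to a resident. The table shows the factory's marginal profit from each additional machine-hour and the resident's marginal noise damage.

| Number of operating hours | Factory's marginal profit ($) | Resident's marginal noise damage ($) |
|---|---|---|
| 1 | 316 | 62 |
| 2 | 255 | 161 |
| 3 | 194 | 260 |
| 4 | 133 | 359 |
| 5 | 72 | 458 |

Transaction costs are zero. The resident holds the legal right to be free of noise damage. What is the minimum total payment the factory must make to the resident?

Efficient level: marginal profit ≥ marginal noise damage through level 2, so k* = 2.
With the resident holding the right, the factory must at least compensate total damage at k*: 62 + 161 = 223.

$223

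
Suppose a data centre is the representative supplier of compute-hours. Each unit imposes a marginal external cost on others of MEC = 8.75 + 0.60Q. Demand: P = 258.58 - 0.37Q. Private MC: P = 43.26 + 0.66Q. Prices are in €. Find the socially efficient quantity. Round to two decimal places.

Social marginal cost = private MC + MEC = 52.01 + 1.26Q.
Set SMC = demand: 52.01 + 1.26Q = 258.58 - 0.37Q → Q* = 126.7301.

Q* = 126.73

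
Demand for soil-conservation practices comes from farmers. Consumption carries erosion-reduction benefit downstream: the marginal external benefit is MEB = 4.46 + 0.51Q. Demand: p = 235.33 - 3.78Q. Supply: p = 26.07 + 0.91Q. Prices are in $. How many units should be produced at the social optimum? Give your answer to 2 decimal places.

Social marginal benefit = demand + MEB = 239.79 - 3.27Q.
Set SMB = MC: 239.79 - 3.27Q = 26.07 + 0.91Q → Q* = 51.1292.

Q* = 51.13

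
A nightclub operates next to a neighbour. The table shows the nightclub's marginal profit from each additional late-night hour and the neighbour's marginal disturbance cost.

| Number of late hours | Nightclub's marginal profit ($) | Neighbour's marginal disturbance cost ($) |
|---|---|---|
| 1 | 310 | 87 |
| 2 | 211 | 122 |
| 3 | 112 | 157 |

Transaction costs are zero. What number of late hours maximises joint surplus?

Bargaining reaches the level where marginal profit last exceeds marginal disturbance cost.
That holds through level 2 (211 ≥ 122) but not at 3 (112 < 157).

2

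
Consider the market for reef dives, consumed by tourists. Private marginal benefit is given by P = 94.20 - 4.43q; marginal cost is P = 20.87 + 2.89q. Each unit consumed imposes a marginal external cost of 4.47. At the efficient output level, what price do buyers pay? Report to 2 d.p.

P = 52.53

Social marginal benefit = demand − MEC = 89.73 - 4.43q.
Set SMB = MC: 89.73 - 4.43q = 20.87 + 2.89q → q* = 9.4071.
Consumer price on the demand curve at q*: 94.20 − 4.43×9.4071 = 52.5265.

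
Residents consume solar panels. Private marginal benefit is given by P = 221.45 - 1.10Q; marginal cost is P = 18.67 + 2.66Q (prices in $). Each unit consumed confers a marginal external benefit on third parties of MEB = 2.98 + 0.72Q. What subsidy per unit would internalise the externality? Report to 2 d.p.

subsidy = $51.71 per unit

Social marginal benefit = demand + MEB = 224.43 - 0.38Q.
Set SMB = MC: 224.43 - 0.38Q = 18.67 + 2.66Q → Q* = 67.6842.
The Pigouvian subsidy equals MEB at Q*: 2.98 + 0.72×67.6842 = 51.7126.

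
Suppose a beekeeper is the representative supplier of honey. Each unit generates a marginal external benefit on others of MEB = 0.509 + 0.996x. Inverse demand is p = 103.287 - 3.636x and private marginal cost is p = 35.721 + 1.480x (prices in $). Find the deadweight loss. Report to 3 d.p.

DWL = $22.655

Market equilibrium (private): 35.721 + 1.480x = 103.287 - 3.636x → x_m = 13.2068.
Social marginal cost = private MC − MEB = 35.212 + 0.484x.
Set SMC = demand: 35.212 + 0.484x = 103.287 - 3.636x → x* = 16.5231.
The loss is the area between SMC and demand from x* to x_m; with linear curves that's a triangle of height MEB(x_m).
DWL = ½ × 3.3163 × 13.6630 = 22.6553.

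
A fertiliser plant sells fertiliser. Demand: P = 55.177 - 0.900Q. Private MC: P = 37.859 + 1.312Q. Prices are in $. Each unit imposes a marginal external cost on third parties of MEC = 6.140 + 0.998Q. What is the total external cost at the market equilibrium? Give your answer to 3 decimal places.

$78.657

Market equilibrium (private): 37.859 + 1.312Q = 55.177 - 0.900Q → Q_m = 7.8291.
Total external cost = ∫₀^{Q_m} (6.140 + 0.998Q) dQ = 6.140×7.8291 + ½×0.998×7.8291² = 78.6568.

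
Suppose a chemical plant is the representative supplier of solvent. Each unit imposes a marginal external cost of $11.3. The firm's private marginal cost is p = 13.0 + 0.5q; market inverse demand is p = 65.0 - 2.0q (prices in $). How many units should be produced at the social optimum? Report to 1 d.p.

Social marginal cost = private MC + MEC = 24.3 + 0.5q.
Set SMC = demand: 24.3 + 0.5q = 65.0 - 2.0q → q* = 16.2800.

q* = 16.3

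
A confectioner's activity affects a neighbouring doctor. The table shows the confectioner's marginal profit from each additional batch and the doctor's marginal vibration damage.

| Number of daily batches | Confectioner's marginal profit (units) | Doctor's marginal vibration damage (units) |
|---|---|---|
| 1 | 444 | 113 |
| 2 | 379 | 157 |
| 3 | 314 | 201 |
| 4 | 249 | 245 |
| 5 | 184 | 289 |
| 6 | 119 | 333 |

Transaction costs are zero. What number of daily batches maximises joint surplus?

4

Bargaining reaches the level where marginal profit last exceeds marginal vibration damage.
That holds through level 4 (249 ≥ 245) but not at 5 (184 < 289).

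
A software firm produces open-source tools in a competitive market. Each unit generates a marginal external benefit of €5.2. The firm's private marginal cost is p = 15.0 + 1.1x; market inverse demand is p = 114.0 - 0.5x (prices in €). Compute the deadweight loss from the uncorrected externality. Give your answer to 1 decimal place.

DWL = €8.5

Market equilibrium (private): 15.0 + 1.1x = 114.0 - 0.5x → x_m = 61.8750.
Social marginal cost = private MC − MEB = 9.8 + 1.1x.
Set SMC = demand: 9.8 + 1.1x = 114.0 - 0.5x → x* = 65.1250.
Height of the DWL triangle at x_m is demand(x_m) − SMC(x_m) = MEB(x_m) = 5.2000.
DWL = ½ × 3.2500 × 5.2000 = 8.4500.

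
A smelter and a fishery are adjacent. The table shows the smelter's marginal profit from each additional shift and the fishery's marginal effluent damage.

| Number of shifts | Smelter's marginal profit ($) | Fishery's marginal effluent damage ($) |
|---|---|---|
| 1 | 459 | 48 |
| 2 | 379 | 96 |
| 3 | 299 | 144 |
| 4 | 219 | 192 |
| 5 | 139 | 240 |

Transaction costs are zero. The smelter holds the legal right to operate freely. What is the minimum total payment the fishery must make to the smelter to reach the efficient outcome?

Left alone the smelter would choose level 5 (marginal profit stays positive).
Efficient level: k* = 4 (marginal profit ≥ marginal effluent damage through 4).
The fishery must at least cover the smelter's forgone profit from cutting 5→4: 139 = 139.

$139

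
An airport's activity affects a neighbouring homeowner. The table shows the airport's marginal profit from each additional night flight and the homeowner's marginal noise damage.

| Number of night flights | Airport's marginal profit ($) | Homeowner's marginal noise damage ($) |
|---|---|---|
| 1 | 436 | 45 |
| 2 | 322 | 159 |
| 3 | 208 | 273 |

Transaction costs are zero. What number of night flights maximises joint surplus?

Bargaining reaches the level where marginal profit last exceeds marginal noise damage.
That holds through level 2 (322 ≥ 159) but not at 3 (208 < 273).

2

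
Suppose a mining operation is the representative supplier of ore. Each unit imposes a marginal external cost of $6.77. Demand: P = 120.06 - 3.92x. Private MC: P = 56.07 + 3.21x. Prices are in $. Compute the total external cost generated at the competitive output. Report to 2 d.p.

$60.76

Market equilibrium (private): 56.07 + 3.21x = 120.06 - 3.92x → x_m = 8.9748.
Total external cost = MEC × x_m = 6.77 × 8.9748 = 60.7594.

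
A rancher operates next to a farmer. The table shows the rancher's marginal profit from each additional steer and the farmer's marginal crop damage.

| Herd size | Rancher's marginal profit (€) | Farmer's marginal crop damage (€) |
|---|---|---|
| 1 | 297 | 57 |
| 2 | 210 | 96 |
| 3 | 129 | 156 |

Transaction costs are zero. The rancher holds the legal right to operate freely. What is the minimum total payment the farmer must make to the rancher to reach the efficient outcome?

Left alone the rancher would choose level 3 (marginal profit stays positive).
Efficient level: k* = 2 (marginal profit ≥ marginal crop damage through 2).
The farmer must at least cover the rancher's forgone profit from cutting 3→2: 129 = 129.

€129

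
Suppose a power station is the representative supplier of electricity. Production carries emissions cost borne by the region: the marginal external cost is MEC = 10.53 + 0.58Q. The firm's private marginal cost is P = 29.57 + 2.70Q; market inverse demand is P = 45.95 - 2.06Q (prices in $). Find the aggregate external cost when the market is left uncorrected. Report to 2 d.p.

$39.67

Market equilibrium (private): 29.57 + 2.70Q = 45.95 - 2.06Q → Q_m = 3.4412.
Total external cost = ∫₀^{Q_m} (10.53 + 0.58Q) dQ = 10.53×3.4412 + ½×0.58×3.4412² = 39.6700.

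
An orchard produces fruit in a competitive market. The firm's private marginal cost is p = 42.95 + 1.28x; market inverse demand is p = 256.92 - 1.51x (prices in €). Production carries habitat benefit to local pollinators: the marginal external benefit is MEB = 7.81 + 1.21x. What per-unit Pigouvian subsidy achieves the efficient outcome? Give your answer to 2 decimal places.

subsidy = €177.65 per unit

Social marginal cost = private MC − MEB = 35.14 + 0.07x.
Set SMC = demand: 35.14 + 0.07x = 256.92 - 1.51x → x* = 140.3671.
The Pigouvian subsidy equals MEB at x*: 7.81 + 1.21×140.3671 = 177.6542.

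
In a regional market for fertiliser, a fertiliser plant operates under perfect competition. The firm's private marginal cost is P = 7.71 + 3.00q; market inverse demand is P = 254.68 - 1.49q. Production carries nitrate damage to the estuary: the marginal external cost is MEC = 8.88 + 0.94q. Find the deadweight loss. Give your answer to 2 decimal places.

DWL = 337.98

Market equilibrium (private): 7.71 + 3.00q = 254.68 - 1.49q → q_m = 55.0045.
Social marginal cost = private MC + MEC = 16.59 + 3.94q.
Set SMC = demand: 16.59 + 3.94q = 254.68 - 1.49q → q* = 43.8471.
Height of the DWL triangle at q_m is SMC(q_m) − demand(q_m) = MEC(q_m) = 60.5842.
DWL = ½ × 11.1574 × 60.5842 = 337.9811.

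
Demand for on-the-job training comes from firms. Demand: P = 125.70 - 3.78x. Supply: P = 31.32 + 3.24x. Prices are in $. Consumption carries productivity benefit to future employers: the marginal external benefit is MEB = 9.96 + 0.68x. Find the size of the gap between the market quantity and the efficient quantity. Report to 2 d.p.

Market equilibrium (private): 31.32 + 3.24x = 125.70 - 3.78x → x_m = 13.4444.
Social marginal benefit = demand + MEB = 135.66 - 3.10x.
Set SMB = MC: 135.66 - 3.10x = 31.32 + 3.24x → x* = 16.4574.
Gap = |13.4444 − 16.4574| = 3.0130.

3.01 units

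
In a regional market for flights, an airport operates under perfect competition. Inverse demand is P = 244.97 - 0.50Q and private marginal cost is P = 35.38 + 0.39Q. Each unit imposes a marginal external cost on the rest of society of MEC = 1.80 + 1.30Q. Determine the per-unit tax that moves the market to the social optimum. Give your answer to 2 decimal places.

tax = 125.15 per unit

Social marginal cost = private MC + MEC = 37.18 + 1.69Q.
Set SMC = demand: 37.18 + 1.69Q = 244.97 - 0.50Q → Q* = 94.8813.
The Pigouvian tax equals MEC at Q*: 1.80 + 1.30×94.8813 = 125.1457.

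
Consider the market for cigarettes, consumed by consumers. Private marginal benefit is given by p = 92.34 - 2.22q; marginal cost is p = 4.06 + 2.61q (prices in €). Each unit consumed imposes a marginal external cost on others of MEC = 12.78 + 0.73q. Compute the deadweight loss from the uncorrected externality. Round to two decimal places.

DWL = €61.37

Market equilibrium (private): 4.06 + 2.61q = 92.34 - 2.22q → q_m = 18.2774.
Social marginal benefit = demand − MEC = 79.56 - 2.95q.
Set SMB = MC: 79.56 - 2.95q = 4.06 + 2.61q → q* = 13.5791.
The welfare-loss triangle has base |q_m − q*| and height MEC(q_m) (the vertical gap between SMB and MC is zero at q* and MEC at q_m).
DWL = ½ × 4.6983 × 26.1225 = 61.3657.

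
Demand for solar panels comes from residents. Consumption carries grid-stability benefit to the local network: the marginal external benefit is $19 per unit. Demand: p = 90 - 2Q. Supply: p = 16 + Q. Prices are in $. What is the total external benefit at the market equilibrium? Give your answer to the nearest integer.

$469

Market equilibrium (private): 16 + Q = 90 - 2Q → Q_m = 24.6667.
Total external benefit = MEB × Q_m = 19 × 24.6667 = 468.6673.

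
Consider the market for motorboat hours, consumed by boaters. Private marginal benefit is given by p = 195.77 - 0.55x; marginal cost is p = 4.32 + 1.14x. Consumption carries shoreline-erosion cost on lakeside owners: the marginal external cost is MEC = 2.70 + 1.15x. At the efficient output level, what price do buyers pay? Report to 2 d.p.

P = 159.22

Social marginal benefit = demand − MEC = 193.07 - 1.70x.
Set SMB = MC: 193.07 - 1.70x = 4.32 + 1.14x → x* = 66.4613.
Consumer price on the demand curve at x*: 195.77 − 0.55×66.4613 = 159.2163.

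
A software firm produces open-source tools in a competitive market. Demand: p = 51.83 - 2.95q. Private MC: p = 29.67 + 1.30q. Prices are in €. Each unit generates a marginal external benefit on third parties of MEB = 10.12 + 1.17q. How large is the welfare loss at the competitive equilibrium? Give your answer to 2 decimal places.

DWL = €42.71

Market equilibrium (private): 29.67 + 1.30q = 51.83 - 2.95q → q_m = 5.2141.
Social marginal cost = private MC − MEB = 19.55 + 0.13q.
Set SMC = demand: 19.55 + 0.13q = 51.83 - 2.95q → q* = 10.4805.
The welfare-loss triangle has base |q_m − q*| and height MEB(q_m) (the vertical gap between SMC and demand is zero at q* and MEB at q_m).
DWL = ½ × 5.2664 × 16.2205 = 42.7118.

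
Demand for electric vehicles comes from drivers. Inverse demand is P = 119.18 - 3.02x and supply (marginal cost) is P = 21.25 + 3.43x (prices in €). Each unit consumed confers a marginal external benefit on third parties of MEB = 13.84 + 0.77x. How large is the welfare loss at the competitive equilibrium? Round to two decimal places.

Market equilibrium (private): 21.25 + 3.43x = 119.18 - 3.02x → x_m = 15.1829.
Social marginal benefit = demand + MEB = 133.02 - 2.25x.
Set SMB = MC: 133.02 - 2.25x = 21.25 + 3.43x → x* = 19.6778.
The welfare-loss triangle has base |x_m − x*| and height MEB(x_m) (the vertical gap between SMB and MC is zero at x* and MEB at x_m).
DWL = ½ × 4.4949 × 25.5309 = 57.3794.

DWL = €57.38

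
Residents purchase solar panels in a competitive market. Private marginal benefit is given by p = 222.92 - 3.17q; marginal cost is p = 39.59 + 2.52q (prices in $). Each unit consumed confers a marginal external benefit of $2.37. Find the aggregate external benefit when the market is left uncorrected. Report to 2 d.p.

Market equilibrium (private): 39.59 + 2.52q = 222.92 - 3.17q → q_m = 32.2197.
Total external benefit = MEB × q_m = 2.37 × 32.2197 = 76.3607.

$76.36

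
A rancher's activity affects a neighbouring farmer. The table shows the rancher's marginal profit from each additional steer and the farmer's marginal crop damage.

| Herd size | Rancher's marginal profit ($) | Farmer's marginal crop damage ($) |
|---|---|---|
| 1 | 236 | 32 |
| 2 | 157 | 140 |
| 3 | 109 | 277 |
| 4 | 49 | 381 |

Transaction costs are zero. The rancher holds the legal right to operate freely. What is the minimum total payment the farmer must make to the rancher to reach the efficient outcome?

Left alone the rancher would choose level 4 (marginal profit stays positive).
Efficient level: k* = 2 (marginal profit ≥ marginal crop damage through 2).
The farmer must at least cover the rancher's forgone profit from cutting 4→2: 109 + 49 = 158.

$158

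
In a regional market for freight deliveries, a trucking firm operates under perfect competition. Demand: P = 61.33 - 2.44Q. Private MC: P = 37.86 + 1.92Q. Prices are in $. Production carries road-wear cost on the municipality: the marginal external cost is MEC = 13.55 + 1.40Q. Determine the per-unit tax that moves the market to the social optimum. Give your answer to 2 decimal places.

Social marginal cost = private MC + MEC = 51.41 + 3.32Q.
Set SMC = demand: 51.41 + 3.32Q = 61.33 - 2.44Q → Q* = 1.7222.
The Pigouvian tax equals MEC at Q*: 13.55 + 1.40×1.7222 = 15.9611.

tax = $15.96 per unit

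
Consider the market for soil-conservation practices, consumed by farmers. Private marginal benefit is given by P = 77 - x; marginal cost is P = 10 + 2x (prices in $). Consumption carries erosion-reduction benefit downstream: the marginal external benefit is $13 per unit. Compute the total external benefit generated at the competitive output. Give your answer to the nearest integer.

Market equilibrium (private): 10 + 2x = 77 - x → x_m = 22.3333.
Total external benefit = MEB × x_m = 13 × 22.3333 = 290.3329.

$290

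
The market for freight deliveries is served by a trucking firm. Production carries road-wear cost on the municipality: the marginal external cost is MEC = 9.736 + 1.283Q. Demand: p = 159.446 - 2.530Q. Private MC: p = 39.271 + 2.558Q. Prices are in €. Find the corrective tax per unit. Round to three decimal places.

tax = €31.976 per unit

Social marginal cost = private MC + MEC = 49.007 + 3.841Q.
Set SMC = demand: 49.007 + 3.841Q = 159.446 - 2.530Q → Q* = 17.3346.
The Pigouvian tax equals MEC at Q*: 9.736 + 1.283×17.3346 = 31.9763.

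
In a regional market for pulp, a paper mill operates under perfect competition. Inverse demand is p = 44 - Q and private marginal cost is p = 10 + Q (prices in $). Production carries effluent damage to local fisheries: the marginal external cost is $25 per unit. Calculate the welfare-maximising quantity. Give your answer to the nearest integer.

Social marginal cost = private MC + MEC = 35 + Q.
Set SMC = demand: 35 + Q = 44 - Q → Q* = 4.5000.

Q* = 5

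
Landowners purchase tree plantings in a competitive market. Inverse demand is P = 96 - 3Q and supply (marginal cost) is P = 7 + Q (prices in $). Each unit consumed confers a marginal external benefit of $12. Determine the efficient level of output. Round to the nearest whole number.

Social marginal benefit = demand + MEB = 108 - 3Q.
Set SMB = MC: 108 - 3Q = 7 + Q → Q* = 25.2500.

Q* = 25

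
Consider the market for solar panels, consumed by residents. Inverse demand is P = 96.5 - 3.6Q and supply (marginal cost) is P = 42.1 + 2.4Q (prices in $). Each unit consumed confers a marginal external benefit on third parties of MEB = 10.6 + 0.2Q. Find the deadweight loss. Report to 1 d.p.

Market equilibrium (private): 42.1 + 2.4Q = 96.5 - 3.6Q → Q_m = 9.0667.
Social marginal benefit = demand + MEB = 107.1 - 3.4Q.
Set SMB = MC: 107.1 - 3.4Q = 42.1 + 2.4Q → Q* = 11.2069.
Between Q* and Q_m the wedge SMB − MC runs linearly from 0 to MEB(Q_m), so the loss is a triangle.
DWL = ½ × 2.1402 × 12.4133 = 13.2835.

DWL = $13.3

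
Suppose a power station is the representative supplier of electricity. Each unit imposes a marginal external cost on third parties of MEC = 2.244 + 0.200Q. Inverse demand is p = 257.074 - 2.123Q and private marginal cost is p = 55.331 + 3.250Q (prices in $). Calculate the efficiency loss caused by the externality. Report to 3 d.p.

DWL = $8.535

Market equilibrium (private): 55.331 + 3.250Q = 257.074 - 2.123Q → Q_m = 37.5476.
Social marginal cost = private MC + MEC = 57.575 + 3.450Q.
Set SMC = demand: 57.575 + 3.450Q = 257.074 - 2.123Q → Q* = 35.7974.
Height of the DWL triangle at Q_m is SMC(Q_m) − demand(Q_m) = MEC(Q_m) = 9.7535.
DWL = ½ × 1.7502 × 9.7535 = 8.5353.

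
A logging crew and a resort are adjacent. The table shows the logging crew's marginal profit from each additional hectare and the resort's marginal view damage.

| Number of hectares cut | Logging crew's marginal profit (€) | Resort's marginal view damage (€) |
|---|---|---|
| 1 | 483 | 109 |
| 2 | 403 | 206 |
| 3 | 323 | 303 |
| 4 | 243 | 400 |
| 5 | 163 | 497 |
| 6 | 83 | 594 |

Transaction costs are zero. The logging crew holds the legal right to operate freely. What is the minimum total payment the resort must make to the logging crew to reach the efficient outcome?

€489

Left alone the logging crew would choose level 6 (marginal profit stays positive).
Efficient level: k* = 3 (marginal profit ≥ marginal view damage through 3).
The resort must at least cover the logging crew's forgone profit from cutting 6→3: 243 + 163 + 83 = 489.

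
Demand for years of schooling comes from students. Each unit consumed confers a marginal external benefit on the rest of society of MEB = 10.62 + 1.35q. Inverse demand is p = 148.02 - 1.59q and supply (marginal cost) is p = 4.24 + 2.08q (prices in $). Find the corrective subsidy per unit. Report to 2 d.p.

Social marginal benefit = demand + MEB = 158.64 - 0.24q.
Set SMB = MC: 158.64 - 0.24q = 4.24 + 2.08q → q* = 66.5517.
The Pigouvian subsidy equals MEB at q*: 10.62 + 1.35×66.5517 = 100.4648.

subsidy = $100.46 per unit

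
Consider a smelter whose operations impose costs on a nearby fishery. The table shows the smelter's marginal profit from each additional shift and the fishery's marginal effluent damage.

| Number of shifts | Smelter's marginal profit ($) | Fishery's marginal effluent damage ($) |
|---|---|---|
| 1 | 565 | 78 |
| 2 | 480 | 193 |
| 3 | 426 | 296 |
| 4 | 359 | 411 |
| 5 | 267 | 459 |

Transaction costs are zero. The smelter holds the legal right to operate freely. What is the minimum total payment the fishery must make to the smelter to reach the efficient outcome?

$626

Left alone the smelter would choose level 5 (marginal profit stays positive).
Efficient level: k* = 3 (marginal profit ≥ marginal effluent damage through 3).
The fishery must at least cover the smelter's forgone profit from cutting 5→3: 359 + 267 = 626.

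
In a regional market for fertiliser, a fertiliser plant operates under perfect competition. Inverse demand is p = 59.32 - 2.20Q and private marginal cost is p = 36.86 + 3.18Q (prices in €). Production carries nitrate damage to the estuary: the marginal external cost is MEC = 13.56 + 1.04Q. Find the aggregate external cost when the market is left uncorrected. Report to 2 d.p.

€65.67

Market equilibrium (private): 36.86 + 3.18Q = 59.32 - 2.20Q → Q_m = 4.1747.
Total external cost = ∫₀^{Q_m} (13.56 + 1.04Q) dQ = 13.56×4.1747 + ½×1.04×4.1747² = 65.6716.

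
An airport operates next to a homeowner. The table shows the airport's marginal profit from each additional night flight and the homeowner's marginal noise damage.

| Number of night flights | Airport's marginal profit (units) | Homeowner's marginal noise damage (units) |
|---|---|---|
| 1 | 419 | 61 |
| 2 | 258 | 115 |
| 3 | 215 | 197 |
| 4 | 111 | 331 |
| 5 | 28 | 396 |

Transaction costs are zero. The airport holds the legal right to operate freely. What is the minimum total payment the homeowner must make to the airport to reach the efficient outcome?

139

Left alone the airport would choose level 5 (marginal profit stays positive).
Efficient level: k* = 3 (marginal profit ≥ marginal noise damage through 3).
The homeowner must at least cover the airport's forgone profit from cutting 5→3: 111 + 28 = 139.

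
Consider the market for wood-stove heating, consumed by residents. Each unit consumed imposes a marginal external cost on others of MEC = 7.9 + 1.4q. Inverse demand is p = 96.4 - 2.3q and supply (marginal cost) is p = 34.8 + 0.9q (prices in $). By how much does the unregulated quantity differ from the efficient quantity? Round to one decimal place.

7.6 units

Market equilibrium (private): 34.8 + 0.9q = 96.4 - 2.3q → q_m = 19.2500.
Social marginal benefit = demand − MEC = 88.5 - 3.7q.
Set SMB = MC: 88.5 - 3.7q = 34.8 + 0.9q → q* = 11.6739.
Gap = |19.2500 − 11.6739| = 7.5761.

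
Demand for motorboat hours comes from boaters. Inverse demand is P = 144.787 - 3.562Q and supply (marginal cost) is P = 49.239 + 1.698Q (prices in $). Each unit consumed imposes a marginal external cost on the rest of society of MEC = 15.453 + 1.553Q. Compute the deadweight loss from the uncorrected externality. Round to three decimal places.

DWL = $139.915

Market equilibrium (private): 49.239 + 1.698Q = 144.787 - 3.562Q → Q_m = 18.1650.
Social marginal benefit = demand − MEC = 129.334 - 5.115Q.
Set SMB = MC: 129.334 - 5.115Q = 49.239 + 1.698Q → Q* = 11.7562.
The welfare-loss triangle has base |Q_m − Q*| and height MEC(Q_m) (the vertical gap between SMB and MC is zero at Q* and MEC at Q_m).
DWL = ½ × 6.4088 × 43.6633 = 139.9147.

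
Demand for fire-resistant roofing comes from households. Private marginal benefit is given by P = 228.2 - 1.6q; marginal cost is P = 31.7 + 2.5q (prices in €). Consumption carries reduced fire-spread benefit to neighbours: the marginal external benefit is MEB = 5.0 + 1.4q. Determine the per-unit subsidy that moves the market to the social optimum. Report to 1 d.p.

Social marginal benefit = demand + MEB = 233.2 - 0.2q.
Set SMB = MC: 233.2 - 0.2q = 31.7 + 2.5q → q* = 74.6296.
The Pigouvian subsidy equals MEB at q*: 5.0 + 1.4×74.6296 = 109.4814.

subsidy = €109.5 per unit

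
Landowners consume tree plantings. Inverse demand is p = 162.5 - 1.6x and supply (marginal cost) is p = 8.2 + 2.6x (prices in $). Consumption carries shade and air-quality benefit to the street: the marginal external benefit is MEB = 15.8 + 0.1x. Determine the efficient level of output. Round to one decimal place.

x* = 41.5

Social marginal benefit = demand + MEB = 178.3 - 1.5x.
Set SMB = MC: 178.3 - 1.5x = 8.2 + 2.6x → x* = 41.4878.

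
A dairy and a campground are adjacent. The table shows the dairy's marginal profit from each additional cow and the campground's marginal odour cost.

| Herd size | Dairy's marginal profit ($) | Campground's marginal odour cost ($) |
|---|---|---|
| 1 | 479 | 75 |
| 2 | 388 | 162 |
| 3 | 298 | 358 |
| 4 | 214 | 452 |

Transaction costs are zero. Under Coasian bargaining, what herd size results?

2

Bargaining reaches the level where marginal profit last exceeds marginal odour cost.
That holds through level 2 (388 ≥ 162) but not at 3 (298 < 358).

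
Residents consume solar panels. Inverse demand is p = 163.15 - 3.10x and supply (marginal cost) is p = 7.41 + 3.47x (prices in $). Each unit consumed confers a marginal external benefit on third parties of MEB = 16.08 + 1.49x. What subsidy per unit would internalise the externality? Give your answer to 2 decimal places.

Social marginal benefit = demand + MEB = 179.23 - 1.61x.
Set SMB = MC: 179.23 - 1.61x = 7.41 + 3.47x → x* = 33.8228.
The Pigouvian subsidy equals MEB at x*: 16.08 + 1.49×33.8228 = 66.4760.

subsidy = $66.48 per unit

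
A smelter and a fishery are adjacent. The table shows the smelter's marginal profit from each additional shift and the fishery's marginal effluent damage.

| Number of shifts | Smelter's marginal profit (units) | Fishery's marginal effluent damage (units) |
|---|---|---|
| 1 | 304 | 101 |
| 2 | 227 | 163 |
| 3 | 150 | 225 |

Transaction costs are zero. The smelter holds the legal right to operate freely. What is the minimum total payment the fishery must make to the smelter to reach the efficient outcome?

150

Left alone the smelter would choose level 3 (marginal profit stays positive).
Efficient level: k* = 2 (marginal profit ≥ marginal effluent damage through 2).
The fishery must at least cover the smelter's forgone profit from cutting 3→2: 150 = 150.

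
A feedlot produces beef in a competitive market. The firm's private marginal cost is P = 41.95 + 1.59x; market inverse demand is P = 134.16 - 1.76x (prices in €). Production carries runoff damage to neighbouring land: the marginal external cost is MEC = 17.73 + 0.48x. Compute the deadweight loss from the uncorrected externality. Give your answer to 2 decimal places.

Market equilibrium (private): 41.95 + 1.59x = 134.16 - 1.76x → x_m = 27.5254.
Social marginal cost = private MC + MEC = 59.68 + 2.07x.
Set SMC = demand: 59.68 + 2.07x = 134.16 - 1.76x → x* = 19.4465.
The welfare-loss triangle has base |x_m − x*| and height MEC(x_m) (the vertical gap between SMC and demand is zero at x* and MEC at x_m).
DWL = ½ × 8.0789 × 30.9422 = 124.9895.

DWL = €124.99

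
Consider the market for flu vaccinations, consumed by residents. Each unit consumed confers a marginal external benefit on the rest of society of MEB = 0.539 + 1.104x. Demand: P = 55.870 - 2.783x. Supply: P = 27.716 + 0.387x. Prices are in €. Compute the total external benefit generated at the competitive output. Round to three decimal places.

€48.328

Market equilibrium (private): 27.716 + 0.387x = 55.870 - 2.783x → x_m = 8.8814.
Total external benefit = ∫₀^{x_m} (0.539 + 1.104x) dx = 0.539×8.8814 + ½×1.104×8.8814² = 48.3284.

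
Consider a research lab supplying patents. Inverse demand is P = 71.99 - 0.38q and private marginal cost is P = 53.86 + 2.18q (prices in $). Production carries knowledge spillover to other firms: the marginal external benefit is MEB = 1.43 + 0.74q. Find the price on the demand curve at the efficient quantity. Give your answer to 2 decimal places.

Social marginal cost = private MC − MEB = 52.43 + 1.44q.
Set SMC = demand: 52.43 + 1.44q = 71.99 - 0.38q → q* = 10.7473.
Consumer price on the demand curve at q*: 71.99 − 0.38×10.7473 = 67.9060.

P = $67.91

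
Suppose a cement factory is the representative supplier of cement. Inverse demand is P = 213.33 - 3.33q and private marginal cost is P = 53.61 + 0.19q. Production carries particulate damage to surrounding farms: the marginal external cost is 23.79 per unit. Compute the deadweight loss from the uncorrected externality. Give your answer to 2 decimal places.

DWL = 80.39

Market equilibrium (private): 53.61 + 0.19q = 213.33 - 3.33q → q_m = 45.3750.
Social marginal cost = private MC + MEC = 77.40 + 0.19q.
Set SMC = demand: 77.40 + 0.19q = 213.33 - 3.33q → q* = 38.6165.
The loss is the area between SMC and demand from q* to q_m; with linear curves that's a triangle of height MEC(q_m).
DWL = ½ × 6.7585 × 23.7900 = 80.3924.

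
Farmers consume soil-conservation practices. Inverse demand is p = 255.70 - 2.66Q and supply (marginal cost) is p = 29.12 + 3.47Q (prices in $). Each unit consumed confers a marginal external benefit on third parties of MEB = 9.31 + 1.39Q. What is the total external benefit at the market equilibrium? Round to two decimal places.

Market equilibrium (private): 29.12 + 3.47Q = 255.70 - 2.66Q → Q_m = 36.9625.
Total external benefit = ∫₀^{Q_m} (9.31 + 1.39Q) dQ = 9.31×36.9625 + ½×1.39×36.9625² = 1293.6482.

$1293.65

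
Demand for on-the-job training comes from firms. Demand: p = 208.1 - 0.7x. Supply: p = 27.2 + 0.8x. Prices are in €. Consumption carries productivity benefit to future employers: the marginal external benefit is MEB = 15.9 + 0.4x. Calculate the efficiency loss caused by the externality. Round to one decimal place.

DWL = €1870.0

Market equilibrium (private): 27.2 + 0.8x = 208.1 - 0.7x → x_m = 120.6000.
Social marginal benefit = demand + MEB = 224.0 - 0.3x.
Set SMB = MC: 224.0 - 0.3x = 27.2 + 0.8x → x* = 178.9091.
The welfare-loss triangle has base |x_m − x*| and height MEB(x_m) (the vertical gap between SMB and MC is zero at x* and MEB at x_m).
DWL = ½ × 58.3091 × 64.1400 = 1869.9728.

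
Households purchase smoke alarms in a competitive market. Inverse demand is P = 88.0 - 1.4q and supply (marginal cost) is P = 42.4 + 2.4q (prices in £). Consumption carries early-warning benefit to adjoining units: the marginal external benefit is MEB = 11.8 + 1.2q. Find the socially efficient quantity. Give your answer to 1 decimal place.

Social marginal benefit = demand + MEB = 99.8 - 0.2q.
Set SMB = MC: 99.8 - 0.2q = 42.4 + 2.4q → q* = 22.0769.

q* = 22.1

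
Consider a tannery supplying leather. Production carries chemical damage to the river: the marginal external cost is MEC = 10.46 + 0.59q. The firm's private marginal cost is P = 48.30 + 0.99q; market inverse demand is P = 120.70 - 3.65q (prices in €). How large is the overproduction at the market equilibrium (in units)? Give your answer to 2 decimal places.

Market equilibrium (private): 48.30 + 0.99q = 120.70 - 3.65q → q_m = 15.6034.
Social marginal cost = private MC + MEC = 58.76 + 1.58q.
Set SMC = demand: 58.76 + 1.58q = 120.70 - 3.65q → q* = 11.8432.
Gap = |15.6034 − 11.8432| = 3.7602.

3.76 units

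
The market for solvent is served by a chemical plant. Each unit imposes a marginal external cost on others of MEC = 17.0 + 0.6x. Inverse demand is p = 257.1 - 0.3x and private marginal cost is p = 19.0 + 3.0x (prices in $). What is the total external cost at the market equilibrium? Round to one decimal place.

Market equilibrium (private): 19.0 + 3.0x = 257.1 - 0.3x → x_m = 72.1515.
Total external cost = ∫₀^{x_m} (17.0 + 0.6x) dx = 17.0×72.1515 + ½×0.6×72.1515² = 2788.3272.

$2788.3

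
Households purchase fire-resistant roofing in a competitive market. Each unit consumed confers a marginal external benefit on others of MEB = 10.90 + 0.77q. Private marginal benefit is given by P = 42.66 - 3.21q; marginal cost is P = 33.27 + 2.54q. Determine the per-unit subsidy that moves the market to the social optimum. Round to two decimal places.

subsidy = 14.04 per unit

Social marginal benefit = demand + MEB = 53.56 - 2.44q.
Set SMB = MC: 53.56 - 2.44q = 33.27 + 2.54q → q* = 4.0743.
The Pigouvian subsidy equals MEB at q*: 10.90 + 0.77×4.0743 = 14.0372.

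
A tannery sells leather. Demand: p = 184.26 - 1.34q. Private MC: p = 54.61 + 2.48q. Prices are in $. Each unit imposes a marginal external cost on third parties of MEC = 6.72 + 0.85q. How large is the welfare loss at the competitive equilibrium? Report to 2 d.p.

Market equilibrium (private): 54.61 + 2.48q = 184.26 - 1.34q → q_m = 33.9398.
Social marginal cost = private MC + MEC = 61.33 + 3.33q.
Set SMC = demand: 61.33 + 3.33q = 184.26 - 1.34q → q* = 26.3233.
Height of the DWL triangle at q_m is SMC(q_m) − demand(q_m) = MEC(q_m) = 35.5688.
DWL = ½ × 7.6165 × 35.5688 = 135.4549.

DWL = $135.45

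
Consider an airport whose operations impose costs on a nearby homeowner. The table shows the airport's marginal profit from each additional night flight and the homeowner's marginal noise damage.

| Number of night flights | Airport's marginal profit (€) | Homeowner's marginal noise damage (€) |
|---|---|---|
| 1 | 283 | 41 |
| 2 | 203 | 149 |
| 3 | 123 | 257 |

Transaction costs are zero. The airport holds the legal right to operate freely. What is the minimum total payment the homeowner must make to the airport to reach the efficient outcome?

Left alone the airport would choose level 3 (marginal profit stays positive).
Efficient level: k* = 2 (marginal profit ≥ marginal noise damage through 2).
The homeowner must at least cover the airport's forgone profit from cutting 3→2: 123 = 123.

€123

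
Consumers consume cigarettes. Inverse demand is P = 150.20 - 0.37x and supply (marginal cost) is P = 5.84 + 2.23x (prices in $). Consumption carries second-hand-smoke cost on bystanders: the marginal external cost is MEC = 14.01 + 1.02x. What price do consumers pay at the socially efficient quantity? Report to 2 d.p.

Social marginal benefit = demand − MEC = 136.19 - 1.39x.
Set SMB = MC: 136.19 - 1.39x = 5.84 + 2.23x → x* = 36.0083.
Consumer price on the demand curve at x*: 150.20 − 0.37×36.0083 = 136.8769.

P = $136.88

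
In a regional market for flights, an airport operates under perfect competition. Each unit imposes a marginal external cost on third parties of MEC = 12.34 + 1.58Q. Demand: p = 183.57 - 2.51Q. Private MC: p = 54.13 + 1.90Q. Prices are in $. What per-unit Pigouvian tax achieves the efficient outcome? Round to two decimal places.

tax = $43.23 per unit

Social marginal cost = private MC + MEC = 66.47 + 3.48Q.
Set SMC = demand: 66.47 + 3.48Q = 183.57 - 2.51Q → Q* = 19.5492.
The Pigouvian tax equals MEC at Q*: 12.34 + 1.58×19.5492 = 43.2277.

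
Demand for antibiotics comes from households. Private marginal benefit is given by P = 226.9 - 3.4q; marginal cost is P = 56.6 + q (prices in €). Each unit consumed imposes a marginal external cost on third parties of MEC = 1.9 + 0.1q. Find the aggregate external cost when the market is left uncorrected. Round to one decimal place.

Market equilibrium (private): 56.6 + q = 226.9 - 3.4q → q_m = 38.7045.
Total external cost = ∫₀^{q_m} (1.9 + 0.1q) dq = 1.9×38.7045 + ½×0.1×38.7045² = 148.4405.

€148.4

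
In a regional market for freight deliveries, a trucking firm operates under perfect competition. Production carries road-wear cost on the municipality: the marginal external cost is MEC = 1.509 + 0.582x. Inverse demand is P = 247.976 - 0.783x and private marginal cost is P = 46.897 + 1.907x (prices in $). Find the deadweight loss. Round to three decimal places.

Market equilibrium (private): 46.897 + 1.907x = 247.976 - 0.783x → x_m = 74.7506.
Social marginal cost = private MC + MEC = 48.406 + 2.489x.
Set SMC = demand: 48.406 + 2.489x = 247.976 - 0.783x → x* = 60.9933.
Between x* and x_m the wedge SMC − demand runs linearly from 0 to MEC(x_m), so the loss is a triangle.
DWL = ½ × 13.7573 × 45.0138 = 309.6342.

DWL = $309.634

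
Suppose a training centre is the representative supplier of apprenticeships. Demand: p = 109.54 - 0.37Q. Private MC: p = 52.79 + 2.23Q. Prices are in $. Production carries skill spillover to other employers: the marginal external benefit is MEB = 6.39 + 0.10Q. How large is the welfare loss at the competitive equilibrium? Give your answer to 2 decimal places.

Market equilibrium (private): 52.79 + 2.23Q = 109.54 - 0.37Q → Q_m = 21.8269.
Social marginal cost = private MC − MEB = 46.40 + 2.13Q.
Set SMC = demand: 46.40 + 2.13Q = 109.54 - 0.37Q → Q* = 25.2560.
Between Q* and Q_m the wedge demand − SMC runs linearly from 0 to MEB(Q_m), so the loss is a triangle.
DWL = ½ × 3.4291 × 8.5727 = 14.6983.

DWL = $14.70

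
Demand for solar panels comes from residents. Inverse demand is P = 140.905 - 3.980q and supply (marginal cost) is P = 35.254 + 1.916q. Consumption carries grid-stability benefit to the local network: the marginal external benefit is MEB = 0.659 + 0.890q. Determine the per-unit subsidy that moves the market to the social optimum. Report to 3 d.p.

subsidy = 19.559 per unit

Social marginal benefit = demand + MEB = 141.564 - 3.090q.
Set SMB = MC: 141.564 - 3.090q = 35.254 + 1.916q → q* = 21.2365.
The Pigouvian subsidy equals MEB at q*: 0.659 + 0.890×21.2365 = 19.5595.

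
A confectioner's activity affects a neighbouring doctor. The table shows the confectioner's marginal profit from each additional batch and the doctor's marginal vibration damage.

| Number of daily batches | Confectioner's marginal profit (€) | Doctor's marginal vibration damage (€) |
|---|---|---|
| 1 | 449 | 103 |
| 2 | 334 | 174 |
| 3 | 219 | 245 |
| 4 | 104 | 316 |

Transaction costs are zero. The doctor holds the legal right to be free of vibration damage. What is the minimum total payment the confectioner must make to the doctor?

€277

Efficient level: marginal profit ≥ marginal vibration damage through level 2, so k* = 2.
With the doctor holding the right, the confectioner must at least compensate total damage at k*: 103 + 174 = 277.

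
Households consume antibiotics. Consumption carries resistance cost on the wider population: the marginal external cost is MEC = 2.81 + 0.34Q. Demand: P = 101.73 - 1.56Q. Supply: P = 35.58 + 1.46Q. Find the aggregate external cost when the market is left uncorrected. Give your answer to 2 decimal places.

143.11

Market equilibrium (private): 35.58 + 1.46Q = 101.73 - 1.56Q → Q_m = 21.9040.
Total external cost = ∫₀^{Q_m} (2.81 + 0.34Q) dQ = 2.81×21.9040 + ½×0.34×21.9040² = 143.1137.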